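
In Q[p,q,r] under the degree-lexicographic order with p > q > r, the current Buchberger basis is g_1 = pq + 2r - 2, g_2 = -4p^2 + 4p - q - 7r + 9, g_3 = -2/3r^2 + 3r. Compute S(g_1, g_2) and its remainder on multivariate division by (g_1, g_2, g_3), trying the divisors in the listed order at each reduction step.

lcm(LM(g_1), LM(g_2)) = p^2q.
S = (lcm/LT(g_1))·g_1 − (lcm/LT(g_2))·g_2 = pq + 2pr - 1/4q^2 - 7/4qr - 2p + 9/4q.
Reduce S modulo (g_1, g_2, g_3) in that order:
  leading term pq: subtract (1)·g_1 from pq + 2pr - 1/4q^2 - 7/4qr - 2p + 9/4q → 2pr - 1/4q^2 - 7/4qr - 2p + 9/4q - 2r + 2
  leading term pr: no divisor's leading term divides it; move 2pr to the remainder.
  leading term q^2: no divisor's leading term divides it; move -1/4q^2 to the remainder.
  leading term qr: no divisor's leading term divides it; move -7/4qr to the remainder.
  leading term p: no divisor's leading term divides it; move -2p to the remainder.
  leading term q: no divisor's leading term divides it; move 9/4q to the remainder.
  leading term r: no divisor's leading term divides it; move -2r to the remainder.
  leading term 1: no divisor's leading term divides it; move 2 to the remainder.
The remainder 2pr - 1/4q^2 - 7/4qr - 2p + 9/4q - 2r + 2 is nonzero, so it would be added as the next basis element.

S(g_1, g_2) = pq + 2pr - 1/4q^2 - 7/4qr - 2p + 9/4q; remainder on division = 2pr - 1/4q^2 - 7/4qr - 2p + 9/4q - 2r + 2.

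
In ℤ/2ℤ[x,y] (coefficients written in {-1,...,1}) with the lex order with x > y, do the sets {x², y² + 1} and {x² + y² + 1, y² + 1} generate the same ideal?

Yes, the ideals are equal.

Equality of ideals is decidable: compute both reduced Gröbner bases (unique for the ordering) and check whether they agree.
Buchberger on the first generating set:
f_1 = x², LT = x².
f_2 = y² + 1, LT = y².

S(f_1,f_2): leading monomials are coprime, so the S-polynomial reduces to 0 (Buchberger's first criterion).
Every S-polynomial of the final basis reduces to 0, so we have a Gröbner basis.
Inter-reduce: drop elements whose leading term is divisible by another's, tail-reduce, and make monic.
Reduced Gröbner basis: {x², y² + 1}.

Buchberger on the second generating set:
h_1 = x² + y² + 1, LT = x².
h_2 = y² + 1, LT = y².

S(h_1,h_2): leading monomials are coprime, so the S-polynomial reduces to 0 (Buchberger's first criterion).
Every S-polynomial of the final basis reduces to 0, so we have a Gröbner basis.
Inter-reduce: drop elements whose leading term is divisible by another's, tail-reduce, and make monic.
Reduced Gröbner basis: {x², y² + 1}.

The two bases agree; hence the ideals are identical.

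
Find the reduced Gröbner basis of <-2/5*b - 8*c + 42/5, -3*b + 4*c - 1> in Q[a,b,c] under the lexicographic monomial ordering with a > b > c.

f_1 = -2/5*b - 8*c + 42/5, LT = b.
f_2 = -3*b + 4*c - 1, LT = b.

S(f_1,f_2): lcm = b. S = 64/3*c - 64/3.
  leading term c: no divisor's leading term divides it; move 64/3*c to the remainder.
  leading term 1: no divisor's leading term divides it; move -64/3 to the remainder.
  remainder 64/3*c - 64/3 ≠ 0; add g_3 = 64/3*c - 64/3 to the basis.

The other S-polynomials (S(f_1,g_3), S(f_2,g_3)) all reduce to 0 modulo the current basis, so we have a Gröbner basis.
Inter-reduce: drop elements whose leading term is divisible by another's, tail-reduce, and make monic.

G = {b - 1, c - 1}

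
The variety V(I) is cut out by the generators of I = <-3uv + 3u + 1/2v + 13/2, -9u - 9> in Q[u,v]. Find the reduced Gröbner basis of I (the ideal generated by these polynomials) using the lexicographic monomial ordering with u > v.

f_1 = -3uv + 3u + 1/2v + 13/2, LT = uv.
f_2 = -9u - 9, LT = u.

S(f_1,f_2): lcm = uv. S = -u - 7/6v - 13/6.
  leading term u: subtract (1/9)·f_2 from -u - 7/6v - 13/6 → -7/6v - 7/6
  leading term v: no divisor's leading term divides it; move -7/6v to the remainder.
  leading term 1: no divisor's leading term divides it; move -7/6 to the remainder.
  remainder -7/6v - 7/6 ≠ 0; add g_3 = -7/6v - 7/6 to the basis.

The other S-polynomials (S(f_1,g_3), S(f_2,g_3)) all reduce to 0 modulo the current basis, so we have a Gröbner basis.
Inter-reduce: drop elements whose leading term is divisible by another's, tail-reduce, and make monic.

G = {u + 1, v + 1}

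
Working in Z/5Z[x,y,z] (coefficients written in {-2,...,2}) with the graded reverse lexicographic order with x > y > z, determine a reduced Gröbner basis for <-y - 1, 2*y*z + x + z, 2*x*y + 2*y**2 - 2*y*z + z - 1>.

G = {x + 1, y + 1, z + 1}

The reduced Gröbner basis is the canonical form of the ideal for this ordering.

f_1 = -y - 1, LT = y.
f_2 = 2*y*z + x + z, LT = y*z.
f_3 = 2*x*y + 2*y**2 - 2*y*z + z - 1, LT = x*y.

S(f_1,f_2): lcm = y*z. S = 2*x - 2*z.
  reduce S modulo (f_1, f_2, f_3):
  remainder 2*x - 2*z ≠ 0; add g_4 = 2*x - 2*z to the basis.

S(f_1,f_3): lcm = x*y. S = -y**2 + y*z + x + 2*z - 2.
  reduce S modulo (f_1, f_2, f_3, g_4):
  remainder 2*z + 2 ≠ 0; add g_5 = 2*z + 2 to the basis.

The other S-polynomials (S(f_2,f_3), S(f_1,g_4), S(f_2,g_4), S(f_3,g_4), S(f_1,g_5), S(f_2,g_5), S(f_3,g_5), S(g_4,g_5)) all reduce to 0 modulo the current basis, so we have a Gröbner basis.
Inter-reduce: drop elements whose leading term is divisible by another's, tail-reduce, and make monic.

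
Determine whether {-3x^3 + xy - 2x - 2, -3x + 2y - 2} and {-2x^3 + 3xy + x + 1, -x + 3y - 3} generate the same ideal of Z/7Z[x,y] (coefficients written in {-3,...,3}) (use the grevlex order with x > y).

For a fixed monomial order, each ideal has a unique reduced Gröbner basis; comparing bases decides equality.
Buchberger on the first generating set:
f_1 = -3x^3 + xy - 2x - 2, LT = x^3.
f_2 = -3x + 2y - 2, LT = x.

S(f_1,f_2): lcm = x^3. S = 3x^2y - 3x^2 + 2xy + 3x + 3.
  reduce S modulo (f_1, f_2):
  remainder -y^3 + 2y^2 + 2 ≠ 0; add g_3 = -y^3 + 2y^2 + 2 to the basis.

The other S-polynomials (S(f_1,g_3), S(f_2,g_3)) all reduce to 0 modulo the current basis, so we have a Gröbner basis.
Inter-reduce: drop elements whose leading term is divisible by another's, tail-reduce, and make monic.
Reduced Gröbner basis: {y^3 - 2y^2 - 2, x - 3y + 3}.

Buchberger on the second generating set:
h_1 = -2x^3 + 3xy + x + 1, LT = x^3.
h_2 = -x + 3y - 3, LT = x.

S(h_1,h_2): lcm = x^3. S = 3x^2y - 3x^2 + 2xy + 3x + 3.
  reduce S modulo (h_1, h_2):
  remainder -y^3 + 2y^2 + 2 ≠ 0; add k_3 = -y^3 + 2y^2 + 2 to the basis.

The other S-polynomials (S(h_1,k_3), S(h_2,k_3)) all reduce to 0 modulo the current basis, so we have a Gröbner basis.
Inter-reduce: drop elements whose leading term is divisible by another's, tail-reduce, and make monic.
Reduced Gröbner basis: {y^3 - 2y^2 - 2, x - 3y + 3}.

The two bases agree; hence the ideals are identical.

Yes, the ideals are equal.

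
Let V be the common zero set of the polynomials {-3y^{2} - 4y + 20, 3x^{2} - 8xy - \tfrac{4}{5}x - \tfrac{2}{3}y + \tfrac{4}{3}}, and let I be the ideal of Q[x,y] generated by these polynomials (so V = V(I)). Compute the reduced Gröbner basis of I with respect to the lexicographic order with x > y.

G = {x^{2} - \tfrac{8}{3}xy - \tfrac{4}{15}x - \tfrac{2}{9}y + \tfrac{4}{9}, y^{2} + \tfrac{4}{3}y - \tfrac{20}{3}}

f_1 = -3y^{2} - 4y + 20, LT = y^{2}.
f_2 = 3x^{2} - 8xy - \tfrac{4}{5}x - \tfrac{2}{3}y + \tfrac{4}{3}, LT = x^{2}.

The S-polynomials (S(f_1,f_2)) all reduce to 0 modulo the current basis, so we have a Gröbner basis.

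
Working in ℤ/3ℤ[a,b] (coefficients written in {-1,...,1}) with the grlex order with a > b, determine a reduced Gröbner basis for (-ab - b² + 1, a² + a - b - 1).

f_1 = -ab - b² + 1, LT = ab.
f_2 = a² + a - b - 1, LT = a².

S(f_1,f_2): lcm = a²b. S = ab² - ab + b² - a + b.
  reduce S modulo (f_1, f_2):
  remainder -b³ - b² - a - b - 1 ≠ 0; add g_3 = -b³ - b² - a - b - 1 to the basis.

The other S-polynomials (S(f_1,g_3), S(f_2,g_3)) all reduce to 0 modulo the current basis, so we have a Gröbner basis.

G = {b³ + b² + a + b + 1, a² + a - b - 1, ab + b² - 1}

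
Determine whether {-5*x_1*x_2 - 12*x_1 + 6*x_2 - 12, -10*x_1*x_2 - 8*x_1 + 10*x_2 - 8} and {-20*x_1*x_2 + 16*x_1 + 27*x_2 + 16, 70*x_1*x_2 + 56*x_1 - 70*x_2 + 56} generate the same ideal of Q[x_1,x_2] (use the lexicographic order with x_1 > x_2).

No, the ideals differ.

Since reduced Gröbner bases are canonical representatives of ideals under a given ordering, it suffices to compute and compare them.
Buchberger on the first generating set:
f_1 = -5*x_1*x_2 - 12*x_1 + 6*x_2 - 12, LT = x_1*x_2.
f_2 = -10*x_1*x_2 - 8*x_1 + 10*x_2 - 8, LT = x_1*x_2.

S(f_1,f_2): lcm = x_1*x_2. S = 8/5*x_1 - 1/5*x_2 + 8/5.
  leading term x_1: no divisor's leading term divides it; move 8/5*x_1 to the remainder.
  leading term x_2: no divisor's leading term divides it; move -1/5*x_2 to the remainder.
  leading term 1: no divisor's leading term divides it; move 8/5 to the remainder.
  remainder 8/5*x_1 - 1/5*x_2 + 8/5 ≠ 0; add g_3 = 8/5*x_1 - 1/5*x_2 + 8/5 to the basis.

S(f_1,g_3): lcm = x_1*x_2. S = 12/5*x_1 + 1/8*x_2**2 - 11/5*x_2 + 12/5.
  leading term x_1: subtract (3/2)·g_3 from 12/5*x_1 + 1/8*x_2**2 - 11/5*x_2 + 12/5 → 1/8*x_2**2 - 19/10*x_2
  leading term x_2**2: no divisor's leading term divides it; move 1/8*x_2**2 to the remainder.
  leading term x_2: no divisor's leading term divides it; move -19/10*x_2 to the remainder.
  remainder 1/8*x_2**2 - 19/10*x_2 ≠ 0; add g_4 = 1/8*x_2**2 - 19/10*x_2 to the basis.

The other S-polynomials (S(f_2,g_3), S(f_1,g_4), S(f_2,g_4), S(g_3,g_4)) all reduce to 0 modulo the current basis, so we have a Gröbner basis.
Inter-reduce: drop elements whose leading term is divisible by another's, tail-reduce, and make monic.
Reduced Gröbner basis: {x_1 - 1/8*x_2 + 1, x_2**2 - 76/5*x_2}.

Buchberger on the second generating set:
h_1 = -20*x_1*x_2 + 16*x_1 + 27*x_2 + 16, LT = x_1*x_2.
h_2 = 70*x_1*x_2 + 56*x_1 - 70*x_2 + 56, LT = x_1*x_2.

S(h_1,h_2): lcm = x_1*x_2. S = -8/5*x_1 - 7/20*x_2 - 8/5.
  leading term x_1: no divisor's leading term divides it; move -8/5*x_1 to the remainder.
  leading term x_2: no divisor's leading term divides it; move -7/20*x_2 to the remainder.
  leading term 1: no divisor's leading term divides it; move -8/5 to the remainder.
  remainder -8/5*x_1 - 7/20*x_2 - 8/5 ≠ 0; add k_3 = -8/5*x_1 - 7/20*x_2 - 8/5 to the basis.

S(h_1,k_3): lcm = x_1*x_2. S = -4/5*x_1 - 7/32*x_2**2 - 47/20*x_2 - 4/5.
  leading term x_1: subtract (1/2)·k_3 from -4/5*x_1 - 7/32*x_2**2 - 47/20*x_2 - 4/5 → -7/32*x_2**2 - 87/40*x_2
  leading term x_2**2: no divisor's leading term divides it; move -7/32*x_2**2 to the remainder.
  leading term x_2: no divisor's leading term divides it; move -87/40*x_2 to the remainder.
  remainder -7/32*x_2**2 - 87/40*x_2 ≠ 0; add k_4 = -7/32*x_2**2 - 87/40*x_2 to the basis.

The other S-polynomials (S(h_2,k_3), S(h_1,k_4), S(h_2,k_4), S(k_3,k_4)) all reduce to 0 modulo the current basis, so we have a Gröbner basis.
Inter-reduce: drop elements whose leading term is divisible by another's, tail-reduce, and make monic.
Reduced Gröbner basis: {x_1 + 7/32*x_2 + 1, x_2**2 + 348/35*x_2}.

The bases are distinct; the ideals are different.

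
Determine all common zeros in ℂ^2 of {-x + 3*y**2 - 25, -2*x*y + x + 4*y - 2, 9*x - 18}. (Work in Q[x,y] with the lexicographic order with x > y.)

Compute a lex Gröbner basis by Buchberger's algorithm.
f_1 = -x + 3*y**2 - 25, LT = x.
f_2 = -2*x*y + x + 4*y - 2, LT = x*y.
f_3 = 9*x - 18, LT = x.

S(f_1,f_2): lcm = x*y. S = 1/2*x - 3*y**3 + 27*y - 1.
  leading term x: subtract (-1/2)·f_1 from 1/2*x - 3*y**3 + 27*y - 1 → -3*y**3 + 3/2*y**2 + 27*y - 27/2
  leading term y**3: no divisor's leading term divides it; move -3*y**3 to the remainder.
  leading term y**2: no divisor's leading term divides it; move 3/2*y**2 to the remainder.
  leading term y: no divisor's leading term divides it; move 27*y to the remainder.
  leading term 1: no divisor's leading term divides it; move -27/2 to the remainder.
  remainder -3*y**3 + 3/2*y**2 + 27*y - 27/2 ≠ 0; add h_4 = -3*y**3 + 3/2*y**2 + 27*y - 27/2 to the basis.

S(f_1,f_3): lcm = x. S = -3*y**2 + 27.
  leading term y**2: no divisor's leading term divides it; move -3*y**2 to the remainder.
  leading term 1: no divisor's leading term divides it; move 27 to the remainder.
  remainder -3*y**2 + 27 ≠ 0; add h_5 = -3*y**2 + 27 to the basis.

The other S-polynomials (S(f_2,f_3), S(f_1,h_4), S(f_2,h_4), S(f_3,h_4), S(f_1,h_5), S(f_2,h_5), S(f_3,h_5), S(h_4,h_5)) all reduce to 0 modulo the current basis, so we have a Gröbner basis.
Inter-reduce: drop elements whose leading term is divisible by another's, tail-reduce, and make monic.
Reduced Gröbner basis: {x - 2, y**2 - 9}.

A lex Gröbner basis eliminates variables successively. Here y**2 - 9 depends only on y, with roots {-3, 3}; lifting each root through the earlier basis elements recovers the full solutions.
  y = -3: the earlier basis element becomes x - 2 = 0, giving x = 2 — point (2, -3).
  y = 3: the earlier basis element becomes x - 2 = 0, giving x = 2 — point (2, 3).
Each listed point satisfies every original equation (direct substitution).

{(2, -3), (2, 3)}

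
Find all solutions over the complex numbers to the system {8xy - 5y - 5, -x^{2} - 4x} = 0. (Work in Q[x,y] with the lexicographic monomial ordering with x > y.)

Compute a lex Gröbner basis by Buchberger's algorithm.
f_1 = 8xy - 5y - 5, LT = xy.
f_2 = -x^{2} - 4x, LT = x^{2}.

S(f_1,f_2): lcm = x^{2}y. S = -\tfrac{37}{8}xy - \tfrac{5}{8}x.
  reduce S modulo (f_1, f_2):
  remainder -\tfrac{5}{8}x - \tfrac{185}{64}y - \tfrac{185}{64} ≠ 0; add h_3 = -\tfrac{5}{8}x - \tfrac{185}{64}y - \tfrac{185}{64} to the basis.

S(f_1,h_3): lcm = xy. S = -\tfrac{37}{8}y^{2} - \tfrac{21}{4}y - \tfrac{5}{8}.
  reduce S modulo (f_1, f_2, h_3):
  remainder -\tfrac{37}{8}y^{2} - \tfrac{21}{4}y - \tfrac{5}{8} ≠ 0; add h_4 = -\tfrac{37}{8}y^{2} - \tfrac{21}{4}y - \tfrac{5}{8} to the basis.

The other S-polynomials (S(f_2,h_3), S(f_1,h_4), S(f_2,h_4), S(h_3,h_4)) all reduce to 0 modulo the current basis, so we have a Gröbner basis.
Inter-reduce: drop elements whose leading term is divisible by another's, tail-reduce, and make monic.
Reduced Gröbner basis: {x + \tfrac{37}{8}y + \tfrac{37}{8}, y^{2} + \tfrac{42}{37}y + \tfrac{5}{37}}.

The lex basis is triangular: the last element involves only y. Solving y^{2} + \tfrac{42}{37}y + \tfrac{5}{37} = 0 gives y ∈ {-1, -5/37}; substituting each value into the earlier elements determines the remaining variables.
  y = -1: the earlier basis element becomes x = 0, giving x = 0 — point (0, -1).
  y = -5/37: the earlier basis element becomes x + 4 = 0, giving x = -4 — point (-4, -5/37).

{(0, -1), (-4, -5/37)}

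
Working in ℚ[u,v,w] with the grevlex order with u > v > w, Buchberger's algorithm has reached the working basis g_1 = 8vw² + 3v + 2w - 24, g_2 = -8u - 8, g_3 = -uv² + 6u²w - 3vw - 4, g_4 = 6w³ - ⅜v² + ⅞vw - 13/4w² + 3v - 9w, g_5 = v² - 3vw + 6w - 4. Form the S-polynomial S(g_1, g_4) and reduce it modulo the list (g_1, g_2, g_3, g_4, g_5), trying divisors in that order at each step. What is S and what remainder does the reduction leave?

lcm(LM(g_1), LM(g_4)) = vw³.
S = (lcm/LT(g_1))·g_1 − (lcm/LT(g_4))·g_4 = 1/16v³ - 7/48v²w + 13/24vw² - ½v² + 15/8vw + ¼w² - 3w.
Reduce S modulo (g_1, g_2, g_3, g_4, g_5) in that order:
  leading term v³: subtract (1/16v)·g_5 from 1/16v³ - 7/48v²w + 13/24vw² - ½v² + 15/8vw + ¼w² - 3w → 1/24v²w + 13/24vw² - ½v² + 3/2vw + ¼w² + ¼v - 3w
  leading term v²w: subtract (1/24w)·g_5 from 1/24v²w + 13/24vw² - ½v² + 3/2vw + ¼w² + ¼v - 3w → ⅔vw² - ½v² + 3/2vw + ¼v - 17/6w
  leading term vw²: subtract (1/12)·g_1 from ⅔vw² - ½v² + 3/2vw + ¼v - 17/6w → -½v² + 3/2vw - 3w + 2
  leading term v²: subtract (-½)·g_5 from -½v² + 3/2vw - 3w + 2 → 0
The remainder is 0, so this S-polynomial contributes no new basis element.

S(g_1, g_4) = 1/16v³ - 7/48v²w + 13/24vw² - ½v² + 15/8vw + ¼w² - 3w; remainder on division = 0.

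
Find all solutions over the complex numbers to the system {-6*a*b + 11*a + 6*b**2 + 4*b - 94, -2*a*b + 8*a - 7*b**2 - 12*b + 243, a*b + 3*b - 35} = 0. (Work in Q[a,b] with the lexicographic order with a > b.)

Compute a lex Gröbner basis by Buchberger's algorithm.
f_1 = -6*a*b + 11*a + 6*b**2 + 4*b - 94, LT = a*b.
f_2 = -2*a*b + 8*a - 7*b**2 - 12*b + 243, LT = a*b.
f_3 = a*b + 3*b - 35, LT = a*b.

S(f_1,f_2): lcm = a*b. S = 13/6*a - 9/2*b**2 - 20/3*b + 823/6.
  reduce S modulo (f_1, f_2, f_3):
  remainder 13/6*a - 9/2*b**2 - 20/3*b + 823/6 ≠ 0; add h_4 = 13/6*a - 9/2*b**2 - 20/3*b + 823/6 to the basis.

S(f_1,f_3): lcm = a*b. S = -11/6*a - b**2 - 11/3*b + 152/3.
  reduce S modulo (f_1, f_2, f_3, h_4):
  remainder -125/26*b**2 - 121/13*b + 4335/26 ≠ 0; add h_5 = -125/26*b**2 - 121/13*b + 4335/26 to the basis.

S(f_1,h_4): lcm = a*b. S = -11/6*a + 27/13*b**3 + 27/13*b**2 - 2495/39*b + 47/3.
  reduce S modulo (f_1, f_2, f_3, h_4, h_5):
  remainder 211681/15625*b - 211681/3125 ≠ 0; add h_6 = 211681/15625*b - 211681/3125 to the basis.

The other S-polynomials (S(f_2,f_3), S(f_2,h_4), S(f_3,h_4), S(f_1,h_5), S(f_2,h_5), S(f_3,h_5), S(h_4,h_5), S(f_1,h_6), S(f_2,h_6), S(f_3,h_6), S(h_4,h_6), S(h_5,h_6)) all reduce to 0 modulo the current basis, so we have a Gröbner basis.
Inter-reduce: drop elements whose leading term is divisible by another's, tail-reduce, and make monic.
Reduced Gröbner basis: {a - 4, b - 5}.

Since the basis is lex-ordered, b - 5 is univariate in b. Its roots are {5}. Back-substituting each root into the other basis elements fixes the other coordinates.
  b = 5: the earlier basis element becomes a - 4 = 0, giving a = 4 — point (4, 5).

{(4, 5)}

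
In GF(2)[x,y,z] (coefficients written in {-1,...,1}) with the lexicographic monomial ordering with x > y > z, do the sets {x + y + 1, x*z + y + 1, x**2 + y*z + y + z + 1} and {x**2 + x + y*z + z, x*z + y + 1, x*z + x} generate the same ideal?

Yes, the ideals are equal.

For a fixed monomial order, each ideal has a unique reduced Gröbner basis; comparing bases decides equality.
Buchberger on the first generating set:
f_1 = x + y + 1, LT = x.
f_2 = x*z + y + 1, LT = x*z.
f_3 = x**2 + y*z + y + z + 1, LT = x**2.

S(f_1,f_2): lcm = x*z. S = y*z + y + z + 1.
  leading term y*z: no divisor's leading term divides it; move y*z to the remainder.
  leading term y: no divisor's leading term divides it; move y to the remainder.
  leading term z: no divisor's leading term divides it; move z to the remainder.
  leading term 1: no divisor's leading term divides it; move 1 to the remainder.
  remainder y*z + y + z + 1 ≠ 0; add g_4 = y*z + y + z + 1 to the basis.

S(f_1,f_3): lcm = x**2. S = x*y + x + y*z + y + z + 1.
  leading term x*y: subtract (y)·f_1 from x*y + x + y*z + y + z + 1 → x + y**2 + y*z + z + 1
  leading term x: subtract (1)·f_1 from x + y**2 + y*z + z + 1 → y**2 + y*z + y + z
  leading term y**2: no divisor's leading term divides it; move y**2 to the remainder.
  leading term y*z: subtract (1)·g_4 from y*z + y + z → 1
  leading term 1: no divisor's leading term divides it; move 1 to the remainder.
  remainder y**2 + 1 ≠ 0; add g_5 = y**2 + 1 to the basis.

The other S-polynomials (S(f_2,f_3), S(f_1,g_4), S(f_2,g_4), S(f_3,g_4), S(f_1,g_5), S(f_2,g_5), S(f_3,g_5), S(g_4,g_5)) all reduce to 0 modulo the current basis, so we have a Gröbner basis.
Inter-reduce: drop elements whose leading term is divisible by another's, tail-reduce, and make monic.
Reduced Gröbner basis: {x + y + 1, y**2 + 1, y*z + y + z + 1}.

Buchberger on the second generating set:
h_1 = x**2 + x + y*z + z, LT = x**2.
h_2 = x*z + y + 1, LT = x*z.
h_3 = x*z + x, LT = x*z.

S(h_1,h_2): lcm = x**2*z. S = x*y + x*z + x + y*z**2 + z**2.
  leading term x*y: no divisor's leading term divides it; move x*y to the remainder.
  leading term x*z: subtract (1)·h_2 from x*z + x + y*z**2 + z**2 → x + y*z**2 + y + z**2 + 1
  leading term x: no divisor's leading term divides it; move x to the remainder.
  leading term y*z**2: no divisor's leading term divides it; move y*z**2 to the remainder.
  leading term y: no divisor's leading term divides it; move y to the remainder.
  leading term z**2: no divisor's leading term divides it; move z**2 to the remainder.
  leading term 1: no divisor's leading term divides it; move 1 to the remainder.
  remainder x*y + x + y*z**2 + y + z**2 + 1 ≠ 0; add k_4 = x*y + x + y*z**2 + y + z**2 + 1 to the basis.

S(h_1,h_3): lcm = x**2*z. S = x**2 + x*z + y*z**2 + z**2.
  leading term x**2: subtract (1)·h_1 from x**2 + x*z + y*z**2 + z**2 → x*z + x + y*z**2 + y*z + z**2 + z
  leading term x*z: subtract (1)·h_2 from x*z + x + y*z**2 + y*z + z**2 + z → x + y*z**2 + y*z + y + z**2 + z + 1
  leading term x: no divisor's leading term divides it; move x to the remainder.
  leading term y*z**2: no divisor's leading term divides it; move y*z**2 to the remainder.
  leading term y*z: no divisor's leading term divides it; move y*z to the remainder.
  leading term y: no divisor's leading term divides it; move y to the remainder.
  leading term z**2: no divisor's leading term divides it; move z**2 to the remainder.
  leading term z: no divisor's leading term divides it; move z to the remainder.
  leading term 1: no divisor's leading term divides it; move 1 to the remainder.
  remainder x + y*z**2 + y*z + y + z**2 + z + 1 ≠ 0; add k_5 = x + y*z**2 + y*z + y + z**2 + z + 1 to the basis.

S(h_2,h_3): lcm = x*z. S = x + y + 1.
  leading term x: subtract (1)·k_5 from x + y + 1 → y*z**2 + y*z + z**2 + z
  leading term y*z**2: no divisor's leading term divides it; move y*z**2 to the remainder.
  leading term y*z: no divisor's leading term divides it; move y*z to the remainder.
  leading term z**2: no divisor's leading term divides it; move z**2 to the remainder.
  leading term z: no divisor's leading term divides it; move z to the remainder.
  remainder y*z**2 + y*z + z**2 + z ≠ 0; add k_6 = y*z**2 + y*z + z**2 + z to the basis.

S(h_2,k_4): lcm = x*y*z. S = x*z + y**2 + y*z**3 + y*z + y + z**3 + z.
  leading term x*z: subtract (1)·h_2 from x*z + y**2 + y*z**3 + y*z + y + z**3 + z → y**2 + y*z**3 + y*z + z**3 + z + 1
  leading term y**2: no divisor's leading term divides it; move y**2 to the remainder.
  leading term y*z**3: subtract (z)·k_6 from y*z**3 + y*z + z**3 + z + 1 → y*z**2 + y*z + z**2 + z + 1
  leading term y*z**2: subtract (1)·k_6 from y*z**2 + y*z + z**2 + z + 1 → 1
  leading term 1: no divisor's leading term divides it; move 1 to the remainder.
  remainder y**2 + 1 ≠ 0; add k_7 = y**2 + 1 to the basis.

S(h_3,k_4): lcm = x*y*z. S = x*y + x*z + y*z**3 + y*z + z**3 + z.
  leading term x*y: subtract (1)·k_4 from x*y + x*z + y*z**3 + y*z + z**3 + z → x*z + x + y*z**3 + y*z**2 + y*z + y + z**3 + z**2 + z + 1
  leading term x*z: subtract (1)·h_2 from x*z + x + y*z**3 + y*z**2 + y*z + y + z**3 + z**2 + z + 1 → x + y*z**3 + y*z**2 + y*z + z**3 + z**2 + z
  leading term x: subtract (1)·k_5 from x + y*z**3 + y*z**2 + y*z + z**3 + z**2 + z → y*z**3 + y + z**3 + 1
  leading term y*z**3: subtract (z)·k_6 from y*z**3 + y + z**3 + 1 → y*z**2 + y + z**2 + 1
  leading term y*z**2: subtract (1)·k_6 from y*z**2 + y + z**2 + 1 → y*z + y + z + 1
  leading term y*z: no divisor's leading term divides it; move y*z to the remainder.
  leading term y: no divisor's leading term divides it; move y to the remainder.
  leading term z: no divisor's leading term divides it; move z to the remainder.
  leading term 1: no divisor's leading term divides it; move 1 to the remainder.
  remainder y*z + y + z + 1 ≠ 0; add k_8 = y*z + y + z + 1 to the basis.

The other S-polynomials (S(h_1,k_4), S(h_1,k_5), S(h_2,k_5), S(h_3,k_5), S(k_4,k_5), S(h_1,k_6), S(h_2,k_6), S(h_3,k_6), S(k_4,k_6), S(k_5,k_6), S(h_1,k_7), S(h_2,k_7), S(h_3,k_7), S(k_4,k_7), S(k_5,k_7), S(k_6,k_7), S(h_1,k_8), S(h_2,k_8), S(h_3,k_8), S(k_4,k_8), S(k_5,k_8), S(k_6,k_8), S(k_7,k_8)) all reduce to 0 modulo the current basis, so we have a Gröbner basis.
Inter-reduce: drop elements whose leading term is divisible by another's, tail-reduce, and make monic.
Reduced Gröbner basis: {x + y + 1, y**2 + 1, y*z + y + z + 1}.

The two bases agree; hence the ideals are identical.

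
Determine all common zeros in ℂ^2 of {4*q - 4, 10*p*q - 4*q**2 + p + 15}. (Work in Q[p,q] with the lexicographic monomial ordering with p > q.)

{(-1, 1)}

Compute a lex Gröbner basis by Buchberger's algorithm.
f_1 = 4*q - 4, LT = q.
f_2 = 10*p*q + p - 4*q**2 + 15, LT = p*q.

S(f_1,f_2): lcm = p*q. S = -11/10*p + 2/5*q**2 - 3/2.
  leading term p: no divisor's leading term divides it; move -11/10*p to the remainder.
  leading term q**2: subtract (1/10*q)·f_1 from 2/5*q**2 - 3/2 → 2/5*q - 3/2
  leading term q: subtract (1/10)·f_1 from 2/5*q - 3/2 → -11/10
  leading term 1: no divisor's leading term divides it; move -11/10 to the remainder.
  remainder -11/10*p - 11/10 ≠ 0; add h_3 = -11/10*p - 11/10 to the basis.

The other S-polynomials (S(f_1,h_3), S(f_2,h_3)) all reduce to 0 modulo the current basis, so we have a Gröbner basis.
Inter-reduce: drop elements whose leading term is divisible by another's, tail-reduce, and make monic.
Reduced Gröbner basis: {p + 1, q - 1}.

Elimination: the polynomial q - 1 lies in the elimination ideal for q, so q ∈ {1}. For each such q, the remaining basis elements (now univariate) give the rest of the solution.
  q = 1: the earlier basis element becomes p + 1 = 0, giving p = -1 — point (-1, 1).
Substituting each solution back into the original system confirms all equations vanish.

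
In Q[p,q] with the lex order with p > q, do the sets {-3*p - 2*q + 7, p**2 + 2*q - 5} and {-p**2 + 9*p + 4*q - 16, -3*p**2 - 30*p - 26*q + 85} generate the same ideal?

Yes, the ideals are equal.

Equality of ideals is decidable: compute both reduced Gröbner bases (unique for the ordering) and check whether they agree.
Buchberger on the first generating set:
f_1 = -3*p - 2*q + 7, LT = p.
f_2 = p**2 + 2*q - 5, LT = p**2.

S(f_1,f_2): lcm = p**2. S = 2/3*p*q - 7/3*p - 2*q + 5.
  leading term p*q: subtract (-2/9*q)·f_1 from 2/3*p*q - 7/3*p - 2*q + 5 → -7/3*p - 4/9*q**2 - 4/9*q + 5
  leading term p: subtract (7/9)·f_1 from -7/3*p - 4/9*q**2 - 4/9*q + 5 → -4/9*q**2 + 10/9*q - 4/9
  leading term q**2: no divisor's leading term divides it; move -4/9*q**2 to the remainder.
  leading term q: no divisor's leading term divides it; move 10/9*q to the remainder.
  leading term 1: no divisor's leading term divides it; move -4/9 to the remainder.
  remainder -4/9*q**2 + 10/9*q - 4/9 ≠ 0; add g_3 = -4/9*q**2 + 10/9*q - 4/9 to the basis.

S(f_1,g_3): leading monomials are coprime, so the S-polynomial reduces to 0 (Buchberger's first criterion).
S(f_2,g_3): leading monomials are coprime, so the S-polynomial reduces to 0 (Buchberger's first criterion).
Every S-polynomial of the final basis reduces to 0, so we have a Gröbner basis.
Inter-reduce: drop elements whose leading term is divisible by another's, tail-reduce, and make monic.
Reduced Gröbner basis: {p + 2/3*q - 7/3, q**2 - 5/2*q + 1}.

Buchberger on the second generating set:
h_1 = -p**2 + 9*p + 4*q - 16, LT = p**2.
h_2 = -3*p**2 - 30*p - 26*q + 85, LT = p**2.

S(h_1,h_2): lcm = p**2. S = -19*p - 38/3*q + 133/3.
  leading term p: no divisor's leading term divides it; move -19*p to the remainder.
  leading term q: no divisor's leading term divides it; move -38/3*q to the remainder.
  leading term 1: no divisor's leading term divides it; move 133/3 to the remainder.
  remainder -19*p - 38/3*q + 133/3 ≠ 0; add k_3 = -19*p - 38/3*q + 133/3 to the basis.

S(h_1,k_3): lcm = p**2. S = -2/3*p*q - 20/3*p - 4*q + 16.
  leading term p*q: subtract (2/57*q)·k_3 from -2/3*p*q - 20/3*p - 4*q + 16 → -20/3*p + 4/9*q**2 - 50/9*q + 16
  leading term p: subtract (20/57)·k_3 from -20/3*p + 4/9*q**2 - 50/9*q + 16 → 4/9*q**2 - 10/9*q + 4/9
  leading term q**2: no divisor's leading term divides it; move 4/9*q**2 to the remainder.
  leading term q: no divisor's leading term divides it; move -10/9*q to the remainder.
  leading term 1: no divisor's leading term divides it; move 4/9 to the remainder.
  remainder 4/9*q**2 - 10/9*q + 4/9 ≠ 0; add k_4 = 4/9*q**2 - 10/9*q + 4/9 to the basis.

S(h_2,k_3): lcm = p**2. S = -2/3*p*q + 37/3*p + 26/3*q - 85/3.
  leading term p*q: subtract (2/57*q)·k_3 from -2/3*p*q + 37/3*p + 26/3*q - 85/3 → 37/3*p + 4/9*q**2 + 64/9*q - 85/3
  leading term p: subtract (-37/57)·k_3 from 37/3*p + 4/9*q**2 + 64/9*q - 85/3 → 4/9*q**2 - 10/9*q + 4/9
  leading term q**2: subtract (1)·k_4 from 4/9*q**2 - 10/9*q + 4/9 → 0
  remainder 0.

S(h_1,k_4): leading monomials are coprime, so the S-polynomial reduces to 0 (Buchberger's first criterion).
S(h_2,k_4): leading monomials are coprime, so the S-polynomial reduces to 0 (Buchberger's first criterion).
S(k_3,k_4): leading monomials are coprime, so the S-polynomial reduces to 0 (Buchberger's first criterion).
Every S-polynomial of the final basis reduces to 0, so we have a Gröbner basis.
Inter-reduce: drop elements whose leading term is divisible by another's, tail-reduce, and make monic.
Reduced Gröbner basis: {p + 2/3*q - 7/3, q**2 - 5/2*q + 1}.

These coincide, so the ideals are equal.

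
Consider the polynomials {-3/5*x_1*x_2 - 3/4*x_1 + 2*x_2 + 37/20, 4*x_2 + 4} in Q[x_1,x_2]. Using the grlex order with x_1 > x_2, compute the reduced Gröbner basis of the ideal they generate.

G = {x_1 + 1, x_2 + 1}

f_1 = -3/5*x_1*x_2 - 3/4*x_1 + 2*x_2 + 37/20, LT = x_1*x_2.
f_2 = 4*x_2 + 4, LT = x_2.

S(f_1,f_2): lcm = x_1*x_2. S = 1/4*x_1 - 10/3*x_2 - 37/12.
  leading term x_1: no divisor's leading term divides it; move 1/4*x_1 to the remainder.
  leading term x_2: subtract (-5/6)·f_2 from -10/3*x_2 - 37/12 → 1/4
  leading term 1: no divisor's leading term divides it; move 1/4 to the remainder.
  remainder 1/4*x_1 + 1/4 ≠ 0; add g_3 = 1/4*x_1 + 1/4 to the basis.

The other S-polynomials (S(f_1,g_3), S(f_2,g_3)) all reduce to 0 modulo the current basis, so we have a Gröbner basis.
Inter-reduce: drop elements whose leading term is divisible by another's, tail-reduce, and make monic.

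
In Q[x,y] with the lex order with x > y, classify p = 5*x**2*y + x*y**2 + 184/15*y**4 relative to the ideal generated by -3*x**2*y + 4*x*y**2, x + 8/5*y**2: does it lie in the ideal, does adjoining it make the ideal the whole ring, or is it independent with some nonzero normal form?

First compute the reduced Gröbner basis of I by Buchberger's algorithm.
f_1 = -3*x**2*y + 4*x*y**2, LT = x**2*y.
f_2 = x + 8/5*y**2, LT = x.

S(f_1,f_2): lcm = x**2*y. S = -8/5*x*y**3 - 4/3*x*y**2.
  leading term x*y**3: subtract (-8/5*y**3)·f_2 from -8/5*x*y**3 - 4/3*x*y**2 → -4/3*x*y**2 + 64/25*y**5
  leading term x*y**2: subtract (-4/3*y**2)·f_2 from -4/3*x*y**2 + 64/25*y**5 → 64/25*y**5 + 32/15*y**4
  leading term y**5: no divisor's leading term divides it; move 64/25*y**5 to the remainder.
  leading term y**4: no divisor's leading term divides it; move 32/15*y**4 to the remainder.
  remainder 64/25*y**5 + 32/15*y**4 ≠ 0; add h_3 = 64/25*y**5 + 32/15*y**4 to the basis.

S(f_1,h_3): lcm = x**2*y**5. S = -5/6*x**2*y**4 - 4/3*x*y**6.
  leading term x**2*y**4: subtract (5/18*y**3)·f_1 from -5/6*x**2*y**4 - 4/3*x*y**6 → -4/3*x*y**6 - 10/9*x*y**5
  leading term x*y**6: subtract (-4/3*y**6)·f_2 from -4/3*x*y**6 - 10/9*x*y**5 → -10/9*x*y**5 + 32/15*y**8
  leading term x*y**5: subtract (-10/9*y**5)·f_2 from -10/9*x*y**5 + 32/15*y**8 → 32/15*y**8 + 16/9*y**7
  leading term y**8: subtract (5/6*y**3)·h_3 from 32/15*y**8 + 16/9*y**7 → 0
  remainder 0.

S(f_2,h_3): leading monomials are coprime, so the S-polynomial reduces to 0 (Buchberger's first criterion).
Every S-polynomial of the final basis reduces to 0, so we have a Gröbner basis.
Inter-reduce: drop elements whose leading term is divisible by another's, tail-reduce, and make monic.
Reduced Gröbner basis: {x + 8/5*y**2, y**5 + 5/6*y**4}.
Label its elements g_1 = x + 8/5*y**2, g_2 = y**5 + 5/6*y**4.

Reduce p = 5*x**2*y + x*y**2 + 184/15*y**4 modulo G:
  leading term x**2*y: subtract (5*x*y)·g_1 from 5*x**2*y + x*y**2 + 184/15*y**4 → -8*x*y**3 + x*y**2 + 184/15*y**4
  leading term x*y**3: subtract (-8*y**3)·g_1 from -8*x*y**3 + x*y**2 + 184/15*y**4 → x*y**2 + 64/5*y**5 + 184/15*y**4
  leading term x*y**2: subtract (y**2)·g_1 from x*y**2 + 64/5*y**5 + 184/15*y**4 → 64/5*y**5 + 32/3*y**4
  leading term y**5: subtract (64/5)·g_2 from 64/5*y**5 + 32/3*y**4 → 0
  normal form = 0.
Since the normal form is 0, p ∈ I.

Ideal membership is decidable via reduction modulo a Gröbner basis.

5*x**2*y + x*y**2 + 184/15*y**4 lies in I (it reduces to 0).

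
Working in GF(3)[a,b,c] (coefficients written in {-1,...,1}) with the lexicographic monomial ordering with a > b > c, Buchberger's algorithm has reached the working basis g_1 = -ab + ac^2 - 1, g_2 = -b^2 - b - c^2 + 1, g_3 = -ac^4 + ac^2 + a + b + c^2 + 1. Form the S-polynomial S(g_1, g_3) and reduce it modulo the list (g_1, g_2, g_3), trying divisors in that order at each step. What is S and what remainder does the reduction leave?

lcm(LM(g_1), LM(g_3)) = abc^4.
S = (lcm/LT(g_1))·g_1 − (lcm/LT(g_3))·g_3 = abc^2 + ab - ac^6 + b^2 + bc^2 + b + c^4.
Reduce S modulo (g_1, g_2, g_3) in that order:
  leading term abc^2: subtract (-c^2)·g_1 from abc^2 + ab - ac^6 + b^2 + bc^2 + b + c^4 → ab - ac^6 + ac^4 + b^2 + bc^2 + b + c^4 - c^2
  leading term ab: subtract (-1)·g_1 from ab - ac^6 + ac^4 + b^2 + bc^2 + b + c^4 - c^2 → -ac^6 + ac^4 + ac^2 + b^2 + bc^2 + b + c^4 - c^2 - 1
  leading term ac^6: subtract (c^2)·g_3 from -ac^6 + ac^4 + ac^2 + b^2 + bc^2 + b + c^4 - c^2 - 1 → b^2 + b + c^2 - 1
  leading term b^2: subtract (-1)·g_2 from b^2 + b + c^2 - 1 → 0
The remainder is 0, so this S-polynomial contributes no new basis element.

S(g_1, g_3) = abc^2 + ab - ac^6 + b^2 + bc^2 + b + c^4; remainder on division = 0.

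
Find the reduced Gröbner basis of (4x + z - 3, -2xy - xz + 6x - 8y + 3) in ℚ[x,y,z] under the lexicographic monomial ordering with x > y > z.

f_1 = 4x + z - 3, LT = x.
f_2 = -2xy - xz + 6x - 8y + 3, LT = xy.

S(f_1,f_2): lcm = xy. S = -½xz + 3x + ¼yz - 19/4y + 3/2.
  leading term xz: subtract (-⅛z)·f_1 from -½xz + 3x + ¼yz - 19/4y + 3/2 → 3x + ¼yz - 19/4y + ⅛z² - ⅜z + 3/2
  leading term x: subtract (¾)·f_1 from 3x + ¼yz - 19/4y + ⅛z² - ⅜z + 3/2 → ¼yz - 19/4y + ⅛z² - 9/8z + 15/4
  leading term yz: no divisor's leading term divides it; move ¼yz to the remainder.
  leading term y: no divisor's leading term divides it; move -19/4y to the remainder.
  leading term z²: no divisor's leading term divides it; move ⅛z² to the remainder.
  leading term z: no divisor's leading term divides it; move -9/8z to the remainder.
  leading term 1: no divisor's leading term divides it; move 15/4 to the remainder.
  remainder ¼yz - 19/4y + ⅛z² - 9/8z + 15/4 ≠ 0; add g_3 = ¼yz - 19/4y + ⅛z² - 9/8z + 15/4 to the basis.

The other S-polynomials (S(f_1,g_3), S(f_2,g_3)) all reduce to 0 modulo the current basis, so we have a Gröbner basis.
Inter-reduce: drop elements whose leading term is divisible by another's, tail-reduce, and make monic.

G = {x + ¼z - ¾, yz - 19y + ½z² - 9/2z + 15}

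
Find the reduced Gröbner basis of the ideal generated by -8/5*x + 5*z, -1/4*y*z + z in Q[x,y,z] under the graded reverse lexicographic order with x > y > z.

f_1 = -8/5*x + 5*z, LT = x.
f_2 = -1/4*y*z + z, LT = y*z.

S(f_1,f_2): leading monomials are coprime, so the S-polynomial reduces to 0 (Buchberger's first criterion).
Every S-polynomial of the final basis reduces to 0, so we have a Gröbner basis.

G = {y*z - 4*z, x - 25/8*z}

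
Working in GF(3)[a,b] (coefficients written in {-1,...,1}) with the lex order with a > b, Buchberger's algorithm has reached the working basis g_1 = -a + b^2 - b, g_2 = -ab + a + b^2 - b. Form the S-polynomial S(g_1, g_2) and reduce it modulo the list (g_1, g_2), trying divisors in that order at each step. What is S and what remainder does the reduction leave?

lcm(LM(g_1), LM(g_2)) = ab.
S = (lcm/LT(g_1))·g_1 − (lcm/LT(g_2))·g_2 = a - b^3 - b^2 - b.
Reduce S modulo (g_1, g_2) in that order:
  leading term a: subtract (-1)·g_1 from a - b^3 - b^2 - b → -b^3 + b
  leading term b^3: no divisor's leading term divides it; move -b^3 to the remainder.
  leading term b: no divisor's leading term divides it; move b to the remainder.
The remainder -b^3 + b is nonzero, so it would be added as the next basis element.

S(g_1, g_2) = a - b^3 - b^2 - b; remainder on division = -b^3 + b.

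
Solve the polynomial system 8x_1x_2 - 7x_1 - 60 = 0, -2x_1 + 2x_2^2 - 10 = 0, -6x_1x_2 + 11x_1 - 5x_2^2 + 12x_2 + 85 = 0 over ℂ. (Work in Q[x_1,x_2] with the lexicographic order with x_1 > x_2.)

Compute a lex Gröbner basis by Buchberger's algorithm.
f_1 = 8x_1x_2 - 7x_1 - 60, LT = x_1x_2.
f_2 = -2x_1 + 2x_2^2 - 10, LT = x_1.
f_3 = -6x_1x_2 + 11x_1 - 5x_2^2 + 12x_2 + 85, LT = x_1x_2.

S(f_1,f_2): lcm = x_1x_2. S = -7/8x_1 + x_2^3 - 5x_2 - 15/2.
  leading term x_1: subtract (7/16)·f_2 from -7/8x_1 + x_2^3 - 5x_2 - 15/2 → x_2^3 - 7/8x_2^2 - 5x_2 - 25/8
  leading term x_2^3: no divisor's leading term divides it; move x_2^3 to the remainder.
  leading term x_2^2: no divisor's leading term divides it; move -7/8x_2^2 to the remainder.
  leading term x_2: no divisor's leading term divides it; move -5x_2 to the remainder.
  leading term 1: no divisor's leading term divides it; move -25/8 to the remainder.
  remainder x_2^3 - 7/8x_2^2 - 5x_2 - 25/8 ≠ 0; add h_4 = x_2^3 - 7/8x_2^2 - 5x_2 - 25/8 to the basis.

S(f_1,f_3): lcm = x_1x_2. S = 23/24x_1 - 5/6x_2^2 + 2x_2 + 20/3.
  leading term x_1: subtract (-23/48)·f_2 from 23/24x_1 - 5/6x_2^2 + 2x_2 + 20/3 → 1/8x_2^2 + 2x_2 + 15/8
  leading term x_2^2: no divisor's leading term divides it; move 1/8x_2^2 to the remainder.
  leading term x_2: no divisor's leading term divides it; move 2x_2 to the remainder.
  leading term 1: no divisor's leading term divides it; move 15/8 to the remainder.
  remainder 1/8x_2^2 + 2x_2 + 15/8 ≠ 0; add h_5 = 1/8x_2^2 + 2x_2 + 15/8 to the basis.

S(f_3,h_4): lcm = x_1x_2^3. S = -23/24x_1x_2^2 + 5x_1x_2 + 25/8x_1 + 5/6x_2^4 - 2x_2^3 - 85/6x_2^2.
  leading term x_1x_2^2: subtract (-23/192x_2)·f_1 from -23/24x_1x_2^2 + 5x_1x_2 + 25/8x_1 + 5/6x_2^4 - 2x_2^3 - 85/6x_2^2 → 799/192x_1x_2 + 25/8x_1 + 5/6x_2^4 - 2x_2^3 - 85/6x_2^2 - 115/16x_2
  leading term x_1x_2: subtract (799/1536)·f_1 from 799/192x_1x_2 + 25/8x_1 + 5/6x_2^4 - 2x_2^3 - 85/6x_2^2 - 115/16x_2 → 10393/1536x_1 + 5/6x_2^4 - 2x_2^3 - 85/6x_2^2 - 115/16x_2 + 3995/128
  leading term x_1: subtract (-10393/3072)·f_2 from 10393/1536x_1 + 5/6x_2^4 - 2x_2^3 - 85/6x_2^2 - 115/16x_2 + 3995/128 → 5/6x_2^4 - 2x_2^3 - 3789/512x_2^2 - 115/16x_2 - 4025/1536
  leading term x_2^4: subtract (5/6x_2)·h_4 from 5/6x_2^4 - 2x_2^3 - 3789/512x_2^2 - 115/16x_2 - 4025/1536 → -61/48x_2^3 - 4967/1536x_2^2 - 55/12x_2 - 4025/1536
  leading term x_2^3: subtract (-61/48)·h_4 from -61/48x_2^3 - 4967/1536x_2^2 - 55/12x_2 - 4025/1536 → -2225/512x_2^2 - 175/16x_2 - 3375/512
  leading term x_2^2: subtract (-2225/64)·h_5 from -2225/512x_2^2 - 175/16x_2 - 3375/512 → 1875/32x_2 + 1875/32
  leading term x_2: no divisor's leading term divides it; move 1875/32x_2 to the remainder.
  leading term 1: no divisor's leading term divides it; move 1875/32 to the remainder.
  remainder 1875/32x_2 + 1875/32 ≠ 0; add h_6 = 1875/32x_2 + 1875/32 to the basis.

The other S-polynomials (S(f_2,f_3), S(f_1,h_4), S(f_2,h_4), S(f_1,h_5), S(f_2,h_5), S(f_3,h_5), S(h_4,h_5), S(f_1,h_6), S(f_2,h_6), S(f_3,h_6), S(h_4,h_6), S(h_5,h_6)) all reduce to 0 modulo the current basis, so we have a Gröbner basis.
Inter-reduce: drop elements whose leading term is divisible by another's, tail-reduce, and make monic.
Reduced Gröbner basis: {x_1 + 4, x_2 + 1}.

Elimination: the polynomial x_2 + 1 lies in the elimination ideal for x_2, so x_2 ∈ {-1}. For each such x_2, the remaining basis elements (now univariate) give the rest of the solution.
  x_2 = -1: the earlier basis element becomes x_1 + 4 = 0, giving x_1 = -4 — point (-4, -1).
Check: every point annihilates each of the original generators.

{(-4, -1)}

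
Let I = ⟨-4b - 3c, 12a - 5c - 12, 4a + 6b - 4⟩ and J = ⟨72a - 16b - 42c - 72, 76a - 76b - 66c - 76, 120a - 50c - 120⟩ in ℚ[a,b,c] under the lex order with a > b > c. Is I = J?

For a fixed monomial order, each ideal has a unique reduced Gröbner basis; comparing bases decides equality.
Buchberger on the first generating set:
f_1 = -4b - 3c, LT = b.
f_2 = 12a - 5c - 12, LT = a.
f_3 = 4a + 6b - 4, LT = a.

S(f_2,f_3): lcm = a. S = -3/2b - 5/12c.
  reduce S modulo (f_1, f_2, f_3):
  remainder 17/24c ≠ 0; add g_4 = 17/24c to the basis.

The other S-polynomials (S(f_1,f_2), S(f_1,f_3), S(f_1,g_4), S(f_2,g_4), S(f_3,g_4)) all reduce to 0 modulo the current basis, so we have a Gröbner basis.
Inter-reduce: drop elements whose leading term is divisible by another's, tail-reduce, and make monic.
Reduced Gröbner basis: {a - 1, b, c}.

Buchberger on the second generating set:
h_1 = 72a - 16b - 42c - 72, LT = a.
h_2 = 76a - 76b - 66c - 76, LT = a.
h_3 = 120a - 50c - 120, LT = a.

S(h_1,h_2): lcm = a. S = 7/9b + 65/228c.
  reduce S modulo (h_1, h_2, h_3):
  remainder 7/9b + 65/228c ≠ 0; add k_4 = 7/9b + 65/228c to the basis.

S(h_1,h_3): lcm = a. S = -2/9b - ⅙c.
  reduce S modulo (h_1, h_2, h_3, k_4):
  remainder -34/399c ≠ 0; add k_5 = -34/399c to the basis.

The other S-polynomials (S(h_2,h_3), S(h_1,k_4), S(h_2,k_4), S(h_3,k_4), S(h_1,k_5), S(h_2,k_5), S(h_3,k_5), S(k_4,k_5)) all reduce to 0 modulo the current basis, so we have a Gröbner basis.
Inter-reduce: drop elements whose leading term is divisible by another's, tail-reduce, and make monic.
Reduced Gröbner basis: {a - 1, b, c}.

Same reduced basis, so the two generating sets span the same ideal.

Yes, the ideals are equal.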